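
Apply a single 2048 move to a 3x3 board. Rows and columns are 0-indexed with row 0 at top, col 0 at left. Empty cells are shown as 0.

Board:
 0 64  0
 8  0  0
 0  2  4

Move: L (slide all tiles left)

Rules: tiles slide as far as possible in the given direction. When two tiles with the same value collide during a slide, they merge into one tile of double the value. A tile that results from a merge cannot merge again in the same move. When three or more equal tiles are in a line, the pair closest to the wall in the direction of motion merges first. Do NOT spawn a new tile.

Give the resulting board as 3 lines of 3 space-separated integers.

Slide left:
row 0: [0, 64, 0] -> [64, 0, 0]
row 1: [8, 0, 0] -> [8, 0, 0]
row 2: [0, 2, 4] -> [2, 4, 0]

Answer: 64  0  0
 8  0  0
 2  4  0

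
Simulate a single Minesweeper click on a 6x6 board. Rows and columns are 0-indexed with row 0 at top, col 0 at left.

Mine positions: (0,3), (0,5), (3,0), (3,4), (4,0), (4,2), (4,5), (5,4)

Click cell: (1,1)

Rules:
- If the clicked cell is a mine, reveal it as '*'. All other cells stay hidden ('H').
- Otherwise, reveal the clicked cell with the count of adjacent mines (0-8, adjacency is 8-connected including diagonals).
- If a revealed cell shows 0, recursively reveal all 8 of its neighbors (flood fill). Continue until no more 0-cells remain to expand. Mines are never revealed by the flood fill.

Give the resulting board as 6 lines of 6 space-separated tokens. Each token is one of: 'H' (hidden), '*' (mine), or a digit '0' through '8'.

0 0 1 H H H
0 0 1 1 H H
1 1 0 1 H H
H 3 1 2 H H
H H H H H H
H H H H H H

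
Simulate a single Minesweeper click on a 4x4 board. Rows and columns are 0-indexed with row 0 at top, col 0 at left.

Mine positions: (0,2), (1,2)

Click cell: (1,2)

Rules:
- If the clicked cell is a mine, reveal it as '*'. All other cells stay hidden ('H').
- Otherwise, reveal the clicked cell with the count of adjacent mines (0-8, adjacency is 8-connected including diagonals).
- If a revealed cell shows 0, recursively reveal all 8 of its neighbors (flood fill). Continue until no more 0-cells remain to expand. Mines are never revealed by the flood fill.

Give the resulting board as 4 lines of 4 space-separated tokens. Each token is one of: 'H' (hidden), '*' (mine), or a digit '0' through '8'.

H H H H
H H * H
H H H H
H H H H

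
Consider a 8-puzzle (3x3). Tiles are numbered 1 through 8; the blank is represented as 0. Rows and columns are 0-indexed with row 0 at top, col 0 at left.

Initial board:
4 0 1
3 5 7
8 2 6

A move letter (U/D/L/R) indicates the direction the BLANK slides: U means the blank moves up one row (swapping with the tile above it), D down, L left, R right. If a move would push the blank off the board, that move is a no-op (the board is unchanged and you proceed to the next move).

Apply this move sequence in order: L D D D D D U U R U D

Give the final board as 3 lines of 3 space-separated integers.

After move 1 (L):
0 4 1
3 5 7
8 2 6

After move 2 (D):
3 4 1
0 5 7
8 2 6

After move 3 (D):
3 4 1
8 5 7
0 2 6

After move 4 (D):
3 4 1
8 5 7
0 2 6

After move 5 (D):
3 4 1
8 5 7
0 2 6

After move 6 (D):
3 4 1
8 5 7
0 2 6

After move 7 (U):
3 4 1
0 5 7
8 2 6

After move 8 (U):
0 4 1
3 5 7
8 2 6

After move 9 (R):
4 0 1
3 5 7
8 2 6

After move 10 (U):
4 0 1
3 5 7
8 2 6

After move 11 (D):
4 5 1
3 0 7
8 2 6

Answer: 4 5 1
3 0 7
8 2 6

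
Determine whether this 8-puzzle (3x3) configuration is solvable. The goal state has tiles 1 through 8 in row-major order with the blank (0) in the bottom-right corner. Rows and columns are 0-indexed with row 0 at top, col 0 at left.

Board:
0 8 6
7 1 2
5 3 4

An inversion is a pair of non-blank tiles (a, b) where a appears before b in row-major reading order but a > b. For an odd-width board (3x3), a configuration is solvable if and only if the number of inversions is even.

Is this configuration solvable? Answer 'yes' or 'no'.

Answer: no

Derivation:
Inversions (pairs i<j in row-major order where tile[i] > tile[j] > 0): 19
19 is odd, so the puzzle is not solvable.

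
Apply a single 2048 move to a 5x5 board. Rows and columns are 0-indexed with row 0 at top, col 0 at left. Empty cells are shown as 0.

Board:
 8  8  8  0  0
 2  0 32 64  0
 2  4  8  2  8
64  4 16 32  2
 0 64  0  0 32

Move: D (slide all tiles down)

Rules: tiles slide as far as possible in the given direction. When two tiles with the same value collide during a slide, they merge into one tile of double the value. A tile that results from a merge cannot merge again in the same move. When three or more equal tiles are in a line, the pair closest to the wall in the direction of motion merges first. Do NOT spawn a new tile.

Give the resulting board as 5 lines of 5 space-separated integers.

Slide down:
col 0: [8, 2, 2, 64, 0] -> [0, 0, 8, 4, 64]
col 1: [8, 0, 4, 4, 64] -> [0, 0, 8, 8, 64]
col 2: [8, 32, 8, 16, 0] -> [0, 8, 32, 8, 16]
col 3: [0, 64, 2, 32, 0] -> [0, 0, 64, 2, 32]
col 4: [0, 0, 8, 2, 32] -> [0, 0, 8, 2, 32]

Answer:  0  0  0  0  0
 0  0  8  0  0
 8  8 32 64  8
 4  8  8  2  2
64 64 16 32 32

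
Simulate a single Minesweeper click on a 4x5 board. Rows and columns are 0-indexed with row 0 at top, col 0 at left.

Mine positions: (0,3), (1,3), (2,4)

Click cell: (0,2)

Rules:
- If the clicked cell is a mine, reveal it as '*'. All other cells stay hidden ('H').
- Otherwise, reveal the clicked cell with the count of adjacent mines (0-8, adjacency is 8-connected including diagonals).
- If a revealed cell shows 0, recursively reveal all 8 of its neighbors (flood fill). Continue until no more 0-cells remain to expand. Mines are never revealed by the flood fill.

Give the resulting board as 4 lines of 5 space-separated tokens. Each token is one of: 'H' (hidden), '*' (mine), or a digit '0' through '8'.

H H 2 H H
H H H H H
H H H H H
H H H H H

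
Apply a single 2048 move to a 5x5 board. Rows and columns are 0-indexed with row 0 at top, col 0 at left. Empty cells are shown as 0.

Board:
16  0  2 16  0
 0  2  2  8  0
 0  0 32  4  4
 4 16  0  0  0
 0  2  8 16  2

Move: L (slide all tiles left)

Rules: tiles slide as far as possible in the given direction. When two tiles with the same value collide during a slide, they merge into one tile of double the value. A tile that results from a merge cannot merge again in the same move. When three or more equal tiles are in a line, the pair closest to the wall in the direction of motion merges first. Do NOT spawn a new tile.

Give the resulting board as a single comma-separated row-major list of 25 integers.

Answer: 16, 2, 16, 0, 0, 4, 8, 0, 0, 0, 32, 8, 0, 0, 0, 4, 16, 0, 0, 0, 2, 8, 16, 2, 0

Derivation:
Slide left:
row 0: [16, 0, 2, 16, 0] -> [16, 2, 16, 0, 0]
row 1: [0, 2, 2, 8, 0] -> [4, 8, 0, 0, 0]
row 2: [0, 0, 32, 4, 4] -> [32, 8, 0, 0, 0]
row 3: [4, 16, 0, 0, 0] -> [4, 16, 0, 0, 0]
row 4: [0, 2, 8, 16, 2] -> [2, 8, 16, 2, 0]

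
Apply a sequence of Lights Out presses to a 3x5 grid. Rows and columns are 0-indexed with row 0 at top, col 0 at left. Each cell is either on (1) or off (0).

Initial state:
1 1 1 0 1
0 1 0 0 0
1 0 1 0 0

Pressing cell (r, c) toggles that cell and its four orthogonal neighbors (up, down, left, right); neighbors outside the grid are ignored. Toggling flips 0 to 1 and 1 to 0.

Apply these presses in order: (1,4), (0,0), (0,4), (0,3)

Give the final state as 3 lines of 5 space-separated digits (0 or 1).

After press 1 at (1,4):
1 1 1 0 0
0 1 0 1 1
1 0 1 0 1

After press 2 at (0,0):
0 0 1 0 0
1 1 0 1 1
1 0 1 0 1

After press 3 at (0,4):
0 0 1 1 1
1 1 0 1 0
1 0 1 0 1

After press 4 at (0,3):
0 0 0 0 0
1 1 0 0 0
1 0 1 0 1

Answer: 0 0 0 0 0
1 1 0 0 0
1 0 1 0 1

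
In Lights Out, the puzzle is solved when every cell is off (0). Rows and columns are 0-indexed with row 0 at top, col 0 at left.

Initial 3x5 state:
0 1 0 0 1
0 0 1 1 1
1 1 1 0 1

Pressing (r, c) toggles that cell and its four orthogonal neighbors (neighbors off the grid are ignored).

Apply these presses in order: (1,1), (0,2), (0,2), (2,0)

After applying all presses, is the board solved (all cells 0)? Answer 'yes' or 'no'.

Answer: no

Derivation:
After press 1 at (1,1):
0 0 0 0 1
1 1 0 1 1
1 0 1 0 1

After press 2 at (0,2):
0 1 1 1 1
1 1 1 1 1
1 0 1 0 1

After press 3 at (0,2):
0 0 0 0 1
1 1 0 1 1
1 0 1 0 1

After press 4 at (2,0):
0 0 0 0 1
0 1 0 1 1
0 1 1 0 1

Lights still on: 7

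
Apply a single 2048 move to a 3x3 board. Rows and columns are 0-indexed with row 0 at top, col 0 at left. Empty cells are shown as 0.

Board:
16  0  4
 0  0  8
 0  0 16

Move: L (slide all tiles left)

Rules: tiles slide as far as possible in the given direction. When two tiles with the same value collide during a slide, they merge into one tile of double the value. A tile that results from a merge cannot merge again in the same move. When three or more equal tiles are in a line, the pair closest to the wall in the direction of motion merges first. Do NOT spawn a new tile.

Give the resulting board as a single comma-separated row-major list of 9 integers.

Slide left:
row 0: [16, 0, 4] -> [16, 4, 0]
row 1: [0, 0, 8] -> [8, 0, 0]
row 2: [0, 0, 16] -> [16, 0, 0]

Answer: 16, 4, 0, 8, 0, 0, 16, 0, 0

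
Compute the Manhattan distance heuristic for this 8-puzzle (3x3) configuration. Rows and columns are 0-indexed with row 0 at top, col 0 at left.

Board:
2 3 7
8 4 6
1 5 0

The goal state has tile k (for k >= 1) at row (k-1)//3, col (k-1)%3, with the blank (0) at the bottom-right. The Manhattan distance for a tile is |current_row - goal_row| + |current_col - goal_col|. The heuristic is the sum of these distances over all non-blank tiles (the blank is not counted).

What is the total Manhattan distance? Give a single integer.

Answer: 12

Derivation:
Tile 2: at (0,0), goal (0,1), distance |0-0|+|0-1| = 1
Tile 3: at (0,1), goal (0,2), distance |0-0|+|1-2| = 1
Tile 7: at (0,2), goal (2,0), distance |0-2|+|2-0| = 4
Tile 8: at (1,0), goal (2,1), distance |1-2|+|0-1| = 2
Tile 4: at (1,1), goal (1,0), distance |1-1|+|1-0| = 1
Tile 6: at (1,2), goal (1,2), distance |1-1|+|2-2| = 0
Tile 1: at (2,0), goal (0,0), distance |2-0|+|0-0| = 2
Tile 5: at (2,1), goal (1,1), distance |2-1|+|1-1| = 1
Sum: 1 + 1 + 4 + 2 + 1 + 0 + 2 + 1 = 12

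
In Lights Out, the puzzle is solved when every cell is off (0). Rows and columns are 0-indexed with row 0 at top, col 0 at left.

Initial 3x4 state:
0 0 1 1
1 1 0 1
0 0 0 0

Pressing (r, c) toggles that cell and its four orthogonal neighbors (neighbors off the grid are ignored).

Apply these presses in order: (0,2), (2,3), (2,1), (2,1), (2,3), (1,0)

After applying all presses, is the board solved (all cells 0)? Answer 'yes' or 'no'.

After press 1 at (0,2):
0 1 0 0
1 1 1 1
0 0 0 0

After press 2 at (2,3):
0 1 0 0
1 1 1 0
0 0 1 1

After press 3 at (2,1):
0 1 0 0
1 0 1 0
1 1 0 1

After press 4 at (2,1):
0 1 0 0
1 1 1 0
0 0 1 1

After press 5 at (2,3):
0 1 0 0
1 1 1 1
0 0 0 0

After press 6 at (1,0):
1 1 0 0
0 0 1 1
1 0 0 0

Lights still on: 5

Answer: no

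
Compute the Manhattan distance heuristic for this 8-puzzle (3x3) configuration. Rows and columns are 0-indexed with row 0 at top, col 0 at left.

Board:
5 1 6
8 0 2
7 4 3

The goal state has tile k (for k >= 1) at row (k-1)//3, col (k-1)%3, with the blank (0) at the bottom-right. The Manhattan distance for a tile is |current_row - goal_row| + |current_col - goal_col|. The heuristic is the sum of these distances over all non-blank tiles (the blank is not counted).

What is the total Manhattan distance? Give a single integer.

Tile 5: (0,0)->(1,1) = 2
Tile 1: (0,1)->(0,0) = 1
Tile 6: (0,2)->(1,2) = 1
Tile 8: (1,0)->(2,1) = 2
Tile 2: (1,2)->(0,1) = 2
Tile 7: (2,0)->(2,0) = 0
Tile 4: (2,1)->(1,0) = 2
Tile 3: (2,2)->(0,2) = 2
Sum: 2 + 1 + 1 + 2 + 2 + 0 + 2 + 2 = 12

Answer: 12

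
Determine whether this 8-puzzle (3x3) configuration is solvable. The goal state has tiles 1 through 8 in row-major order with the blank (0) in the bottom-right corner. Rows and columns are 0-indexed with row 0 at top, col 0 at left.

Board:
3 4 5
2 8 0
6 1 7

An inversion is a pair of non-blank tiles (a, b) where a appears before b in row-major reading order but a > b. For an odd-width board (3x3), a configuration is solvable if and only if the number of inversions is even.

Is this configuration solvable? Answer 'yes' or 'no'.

Answer: no

Derivation:
Inversions (pairs i<j in row-major order where tile[i] > tile[j] > 0): 11
11 is odd, so the puzzle is not solvable.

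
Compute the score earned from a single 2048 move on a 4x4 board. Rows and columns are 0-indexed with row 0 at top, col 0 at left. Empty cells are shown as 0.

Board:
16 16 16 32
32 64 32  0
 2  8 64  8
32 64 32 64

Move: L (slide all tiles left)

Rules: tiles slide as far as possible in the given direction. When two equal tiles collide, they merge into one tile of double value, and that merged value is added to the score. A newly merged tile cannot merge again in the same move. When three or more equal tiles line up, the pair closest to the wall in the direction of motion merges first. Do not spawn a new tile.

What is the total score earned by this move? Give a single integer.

Answer: 32

Derivation:
Slide left:
row 0: [16, 16, 16, 32] -> [32, 16, 32, 0]  score +32 (running 32)
row 1: [32, 64, 32, 0] -> [32, 64, 32, 0]  score +0 (running 32)
row 2: [2, 8, 64, 8] -> [2, 8, 64, 8]  score +0 (running 32)
row 3: [32, 64, 32, 64] -> [32, 64, 32, 64]  score +0 (running 32)
Board after move:
32 16 32  0
32 64 32  0
 2  8 64  8
32 64 32 64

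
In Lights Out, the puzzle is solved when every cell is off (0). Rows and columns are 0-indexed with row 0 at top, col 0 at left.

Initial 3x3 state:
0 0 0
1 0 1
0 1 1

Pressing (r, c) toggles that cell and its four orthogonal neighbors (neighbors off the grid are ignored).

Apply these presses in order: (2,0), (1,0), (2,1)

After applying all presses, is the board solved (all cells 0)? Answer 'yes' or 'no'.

Answer: no

Derivation:
After press 1 at (2,0):
0 0 0
0 0 1
1 0 1

After press 2 at (1,0):
1 0 0
1 1 1
0 0 1

After press 3 at (2,1):
1 0 0
1 0 1
1 1 0

Lights still on: 5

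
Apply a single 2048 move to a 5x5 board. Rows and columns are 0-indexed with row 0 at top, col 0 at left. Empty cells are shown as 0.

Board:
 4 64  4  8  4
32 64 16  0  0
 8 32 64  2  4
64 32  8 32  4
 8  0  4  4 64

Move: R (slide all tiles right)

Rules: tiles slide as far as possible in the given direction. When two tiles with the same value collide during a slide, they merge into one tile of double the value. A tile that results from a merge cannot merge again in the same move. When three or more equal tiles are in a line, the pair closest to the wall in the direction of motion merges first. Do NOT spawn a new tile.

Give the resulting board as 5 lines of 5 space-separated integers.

Slide right:
row 0: [4, 64, 4, 8, 4] -> [4, 64, 4, 8, 4]
row 1: [32, 64, 16, 0, 0] -> [0, 0, 32, 64, 16]
row 2: [8, 32, 64, 2, 4] -> [8, 32, 64, 2, 4]
row 3: [64, 32, 8, 32, 4] -> [64, 32, 8, 32, 4]
row 4: [8, 0, 4, 4, 64] -> [0, 0, 8, 8, 64]

Answer:  4 64  4  8  4
 0  0 32 64 16
 8 32 64  2  4
64 32  8 32  4
 0  0  8  8 64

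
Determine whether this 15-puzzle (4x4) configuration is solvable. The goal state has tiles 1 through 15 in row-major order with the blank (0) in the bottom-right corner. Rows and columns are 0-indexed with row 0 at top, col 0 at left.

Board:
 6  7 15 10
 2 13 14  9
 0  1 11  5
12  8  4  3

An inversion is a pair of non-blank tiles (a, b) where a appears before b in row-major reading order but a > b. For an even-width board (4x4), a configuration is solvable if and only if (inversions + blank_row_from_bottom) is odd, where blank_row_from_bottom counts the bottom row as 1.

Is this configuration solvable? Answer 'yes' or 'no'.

Inversions: 63
Blank is in row 2 (0-indexed from top), which is row 2 counting from the bottom (bottom = 1).
63 + 2 = 65, which is odd, so the puzzle is solvable.

Answer: yes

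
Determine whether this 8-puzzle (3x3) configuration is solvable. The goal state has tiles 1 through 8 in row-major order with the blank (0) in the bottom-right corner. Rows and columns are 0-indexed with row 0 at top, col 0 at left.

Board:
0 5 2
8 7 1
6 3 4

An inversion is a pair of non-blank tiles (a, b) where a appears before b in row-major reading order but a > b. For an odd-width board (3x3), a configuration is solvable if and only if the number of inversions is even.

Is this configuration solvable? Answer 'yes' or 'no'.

Answer: yes

Derivation:
Inversions (pairs i<j in row-major order where tile[i] > tile[j] > 0): 16
16 is even, so the puzzle is solvable.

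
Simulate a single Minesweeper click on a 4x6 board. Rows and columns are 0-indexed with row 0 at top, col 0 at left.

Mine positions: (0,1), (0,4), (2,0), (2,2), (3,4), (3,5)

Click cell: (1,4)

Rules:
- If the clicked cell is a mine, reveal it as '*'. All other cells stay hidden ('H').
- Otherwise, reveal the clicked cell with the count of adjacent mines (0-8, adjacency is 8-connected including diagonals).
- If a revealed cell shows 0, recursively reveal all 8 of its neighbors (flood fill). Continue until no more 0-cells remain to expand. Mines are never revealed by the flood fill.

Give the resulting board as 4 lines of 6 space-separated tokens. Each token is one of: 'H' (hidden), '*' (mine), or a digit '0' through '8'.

H H H H H H
H H H H 1 H
H H H H H H
H H H H H H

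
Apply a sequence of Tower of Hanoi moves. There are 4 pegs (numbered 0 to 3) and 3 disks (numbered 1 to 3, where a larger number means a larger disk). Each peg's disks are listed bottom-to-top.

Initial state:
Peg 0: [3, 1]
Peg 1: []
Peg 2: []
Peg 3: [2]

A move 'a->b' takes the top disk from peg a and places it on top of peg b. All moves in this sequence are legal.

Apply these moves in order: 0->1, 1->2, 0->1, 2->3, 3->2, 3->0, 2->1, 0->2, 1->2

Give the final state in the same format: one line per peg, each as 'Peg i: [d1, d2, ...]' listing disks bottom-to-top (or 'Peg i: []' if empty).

Answer: Peg 0: []
Peg 1: [3]
Peg 2: [2, 1]
Peg 3: []

Derivation:
After move 1 (0->1):
Peg 0: [3]
Peg 1: [1]
Peg 2: []
Peg 3: [2]

After move 2 (1->2):
Peg 0: [3]
Peg 1: []
Peg 2: [1]
Peg 3: [2]

After move 3 (0->1):
Peg 0: []
Peg 1: [3]
Peg 2: [1]
Peg 3: [2]

After move 4 (2->3):
Peg 0: []
Peg 1: [3]
Peg 2: []
Peg 3: [2, 1]

After move 5 (3->2):
Peg 0: []
Peg 1: [3]
Peg 2: [1]
Peg 3: [2]

After move 6 (3->0):
Peg 0: [2]
Peg 1: [3]
Peg 2: [1]
Peg 3: []

After move 7 (2->1):
Peg 0: [2]
Peg 1: [3, 1]
Peg 2: []
Peg 3: []

After move 8 (0->2):
Peg 0: []
Peg 1: [3, 1]
Peg 2: [2]
Peg 3: []

After move 9 (1->2):
Peg 0: []
Peg 1: [3]
Peg 2: [2, 1]
Peg 3: []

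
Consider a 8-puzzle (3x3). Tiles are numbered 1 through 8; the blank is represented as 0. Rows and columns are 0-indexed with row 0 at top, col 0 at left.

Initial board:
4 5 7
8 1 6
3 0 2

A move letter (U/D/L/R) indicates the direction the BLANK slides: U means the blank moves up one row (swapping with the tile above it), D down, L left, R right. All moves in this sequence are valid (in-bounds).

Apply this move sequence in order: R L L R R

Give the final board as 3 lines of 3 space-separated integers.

After move 1 (R):
4 5 7
8 1 6
3 2 0

After move 2 (L):
4 5 7
8 1 6
3 0 2

After move 3 (L):
4 5 7
8 1 6
0 3 2

After move 4 (R):
4 5 7
8 1 6
3 0 2

After move 5 (R):
4 5 7
8 1 6
3 2 0

Answer: 4 5 7
8 1 6
3 2 0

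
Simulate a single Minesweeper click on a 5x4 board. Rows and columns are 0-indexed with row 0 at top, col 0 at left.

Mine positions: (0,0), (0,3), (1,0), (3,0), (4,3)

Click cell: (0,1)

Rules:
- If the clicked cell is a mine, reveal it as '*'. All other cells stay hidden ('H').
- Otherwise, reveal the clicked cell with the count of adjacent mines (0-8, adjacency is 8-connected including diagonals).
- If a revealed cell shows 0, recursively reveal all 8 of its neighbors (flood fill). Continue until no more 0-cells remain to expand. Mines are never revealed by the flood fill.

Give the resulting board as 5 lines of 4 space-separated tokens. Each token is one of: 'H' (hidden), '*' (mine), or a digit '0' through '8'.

H 2 H H
H H H H
H H H H
H H H H
H H H H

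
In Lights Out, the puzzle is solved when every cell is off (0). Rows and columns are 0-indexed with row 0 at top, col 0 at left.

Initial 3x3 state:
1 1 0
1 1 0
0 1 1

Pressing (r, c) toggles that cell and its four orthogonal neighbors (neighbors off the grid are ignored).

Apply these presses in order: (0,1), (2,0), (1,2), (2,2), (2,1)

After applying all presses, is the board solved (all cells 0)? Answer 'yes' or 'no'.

After press 1 at (0,1):
0 0 1
1 0 0
0 1 1

After press 2 at (2,0):
0 0 1
0 0 0
1 0 1

After press 3 at (1,2):
0 0 0
0 1 1
1 0 0

After press 4 at (2,2):
0 0 0
0 1 0
1 1 1

After press 5 at (2,1):
0 0 0
0 0 0
0 0 0

Lights still on: 0

Answer: yes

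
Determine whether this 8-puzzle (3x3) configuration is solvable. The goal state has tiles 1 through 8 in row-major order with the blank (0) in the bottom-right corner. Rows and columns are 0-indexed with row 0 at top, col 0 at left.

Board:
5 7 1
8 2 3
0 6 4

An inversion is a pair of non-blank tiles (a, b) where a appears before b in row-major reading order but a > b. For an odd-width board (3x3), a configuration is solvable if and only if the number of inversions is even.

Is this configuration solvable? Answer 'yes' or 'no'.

Answer: yes

Derivation:
Inversions (pairs i<j in row-major order where tile[i] > tile[j] > 0): 14
14 is even, so the puzzle is solvable.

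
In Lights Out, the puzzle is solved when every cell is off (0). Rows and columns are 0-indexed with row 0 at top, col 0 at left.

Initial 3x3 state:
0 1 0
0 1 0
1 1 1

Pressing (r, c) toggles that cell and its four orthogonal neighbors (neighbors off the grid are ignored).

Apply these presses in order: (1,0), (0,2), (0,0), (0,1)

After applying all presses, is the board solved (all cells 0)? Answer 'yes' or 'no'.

After press 1 at (1,0):
1 1 0
1 0 0
0 1 1

After press 2 at (0,2):
1 0 1
1 0 1
0 1 1

After press 3 at (0,0):
0 1 1
0 0 1
0 1 1

After press 4 at (0,1):
1 0 0
0 1 1
0 1 1

Lights still on: 5

Answer: no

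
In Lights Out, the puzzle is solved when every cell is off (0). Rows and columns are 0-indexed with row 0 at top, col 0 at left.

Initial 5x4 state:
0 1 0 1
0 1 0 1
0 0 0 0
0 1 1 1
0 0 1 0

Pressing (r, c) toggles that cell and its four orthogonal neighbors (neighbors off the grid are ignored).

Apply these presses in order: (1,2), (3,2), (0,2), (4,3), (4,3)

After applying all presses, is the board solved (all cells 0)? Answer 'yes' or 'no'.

Answer: yes

Derivation:
After press 1 at (1,2):
0 1 1 1
0 0 1 0
0 0 1 0
0 1 1 1
0 0 1 0

After press 2 at (3,2):
0 1 1 1
0 0 1 0
0 0 0 0
0 0 0 0
0 0 0 0

After press 3 at (0,2):
0 0 0 0
0 0 0 0
0 0 0 0
0 0 0 0
0 0 0 0

After press 4 at (4,3):
0 0 0 0
0 0 0 0
0 0 0 0
0 0 0 1
0 0 1 1

After press 5 at (4,3):
0 0 0 0
0 0 0 0
0 0 0 0
0 0 0 0
0 0 0 0

Lights still on: 0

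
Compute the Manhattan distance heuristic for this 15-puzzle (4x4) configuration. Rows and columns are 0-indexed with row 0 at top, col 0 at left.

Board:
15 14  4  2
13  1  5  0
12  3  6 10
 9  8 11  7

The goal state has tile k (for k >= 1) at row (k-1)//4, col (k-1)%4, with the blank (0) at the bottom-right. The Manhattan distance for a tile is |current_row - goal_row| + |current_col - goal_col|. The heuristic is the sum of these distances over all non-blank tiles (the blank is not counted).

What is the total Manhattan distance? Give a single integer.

Tile 15: at (0,0), goal (3,2), distance |0-3|+|0-2| = 5
Tile 14: at (0,1), goal (3,1), distance |0-3|+|1-1| = 3
Tile 4: at (0,2), goal (0,3), distance |0-0|+|2-3| = 1
Tile 2: at (0,3), goal (0,1), distance |0-0|+|3-1| = 2
Tile 13: at (1,0), goal (3,0), distance |1-3|+|0-0| = 2
Tile 1: at (1,1), goal (0,0), distance |1-0|+|1-0| = 2
Tile 5: at (1,2), goal (1,0), distance |1-1|+|2-0| = 2
Tile 12: at (2,0), goal (2,3), distance |2-2|+|0-3| = 3
Tile 3: at (2,1), goal (0,2), distance |2-0|+|1-2| = 3
Tile 6: at (2,2), goal (1,1), distance |2-1|+|2-1| = 2
Tile 10: at (2,3), goal (2,1), distance |2-2|+|3-1| = 2
Tile 9: at (3,0), goal (2,0), distance |3-2|+|0-0| = 1
Tile 8: at (3,1), goal (1,3), distance |3-1|+|1-3| = 4
Tile 11: at (3,2), goal (2,2), distance |3-2|+|2-2| = 1
Tile 7: at (3,3), goal (1,2), distance |3-1|+|3-2| = 3
Sum: 5 + 3 + 1 + 2 + 2 + 2 + 2 + 3 + 3 + 2 + 2 + 1 + 4 + 1 + 3 = 36

Answer: 36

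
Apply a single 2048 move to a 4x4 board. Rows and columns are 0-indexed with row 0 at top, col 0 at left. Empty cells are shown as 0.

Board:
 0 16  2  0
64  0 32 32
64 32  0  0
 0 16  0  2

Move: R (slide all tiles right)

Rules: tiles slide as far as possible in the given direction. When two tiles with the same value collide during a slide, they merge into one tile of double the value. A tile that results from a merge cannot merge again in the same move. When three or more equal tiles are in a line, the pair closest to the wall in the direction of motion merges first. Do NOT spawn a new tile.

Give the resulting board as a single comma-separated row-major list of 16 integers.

Answer: 0, 0, 16, 2, 0, 0, 64, 64, 0, 0, 64, 32, 0, 0, 16, 2

Derivation:
Slide right:
row 0: [0, 16, 2, 0] -> [0, 0, 16, 2]
row 1: [64, 0, 32, 32] -> [0, 0, 64, 64]
row 2: [64, 32, 0, 0] -> [0, 0, 64, 32]
row 3: [0, 16, 0, 2] -> [0, 0, 16, 2]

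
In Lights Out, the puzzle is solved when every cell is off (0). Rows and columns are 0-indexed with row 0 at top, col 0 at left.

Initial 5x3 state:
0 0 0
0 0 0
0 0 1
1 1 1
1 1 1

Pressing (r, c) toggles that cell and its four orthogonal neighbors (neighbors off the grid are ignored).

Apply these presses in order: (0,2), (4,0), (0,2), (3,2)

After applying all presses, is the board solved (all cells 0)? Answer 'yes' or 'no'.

Answer: yes

Derivation:
After press 1 at (0,2):
0 1 1
0 0 1
0 0 1
1 1 1
1 1 1

After press 2 at (4,0):
0 1 1
0 0 1
0 0 1
0 1 1
0 0 1

After press 3 at (0,2):
0 0 0
0 0 0
0 0 1
0 1 1
0 0 1

After press 4 at (3,2):
0 0 0
0 0 0
0 0 0
0 0 0
0 0 0

Lights still on: 0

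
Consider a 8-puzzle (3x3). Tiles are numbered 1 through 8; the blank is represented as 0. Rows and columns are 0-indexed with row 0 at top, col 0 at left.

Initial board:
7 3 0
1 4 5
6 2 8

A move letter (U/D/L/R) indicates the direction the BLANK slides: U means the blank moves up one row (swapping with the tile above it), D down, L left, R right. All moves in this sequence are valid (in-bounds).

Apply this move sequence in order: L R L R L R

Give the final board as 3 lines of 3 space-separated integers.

After move 1 (L):
7 0 3
1 4 5
6 2 8

After move 2 (R):
7 3 0
1 4 5
6 2 8

After move 3 (L):
7 0 3
1 4 5
6 2 8

After move 4 (R):
7 3 0
1 4 5
6 2 8

After move 5 (L):
7 0 3
1 4 5
6 2 8

After move 6 (R):
7 3 0
1 4 5
6 2 8

Answer: 7 3 0
1 4 5
6 2 8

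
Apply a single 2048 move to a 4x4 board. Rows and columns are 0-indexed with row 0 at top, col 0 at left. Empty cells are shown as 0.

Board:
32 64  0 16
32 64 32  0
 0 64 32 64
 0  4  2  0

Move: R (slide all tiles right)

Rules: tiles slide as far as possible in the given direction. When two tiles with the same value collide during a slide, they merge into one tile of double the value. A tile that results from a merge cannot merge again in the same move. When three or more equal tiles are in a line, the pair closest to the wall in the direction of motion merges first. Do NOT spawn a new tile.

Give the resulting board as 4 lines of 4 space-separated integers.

Answer:  0 32 64 16
 0 32 64 32
 0 64 32 64
 0  0  4  2

Derivation:
Slide right:
row 0: [32, 64, 0, 16] -> [0, 32, 64, 16]
row 1: [32, 64, 32, 0] -> [0, 32, 64, 32]
row 2: [0, 64, 32, 64] -> [0, 64, 32, 64]
row 3: [0, 4, 2, 0] -> [0, 0, 4, 2]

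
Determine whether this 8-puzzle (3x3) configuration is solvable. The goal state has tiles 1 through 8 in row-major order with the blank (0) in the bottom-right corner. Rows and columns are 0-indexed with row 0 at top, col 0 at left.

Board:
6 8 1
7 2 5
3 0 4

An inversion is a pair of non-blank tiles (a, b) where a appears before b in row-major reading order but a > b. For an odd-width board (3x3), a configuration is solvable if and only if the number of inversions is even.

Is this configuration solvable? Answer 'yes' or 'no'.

Answer: no

Derivation:
Inversions (pairs i<j in row-major order where tile[i] > tile[j] > 0): 17
17 is odd, so the puzzle is not solvable.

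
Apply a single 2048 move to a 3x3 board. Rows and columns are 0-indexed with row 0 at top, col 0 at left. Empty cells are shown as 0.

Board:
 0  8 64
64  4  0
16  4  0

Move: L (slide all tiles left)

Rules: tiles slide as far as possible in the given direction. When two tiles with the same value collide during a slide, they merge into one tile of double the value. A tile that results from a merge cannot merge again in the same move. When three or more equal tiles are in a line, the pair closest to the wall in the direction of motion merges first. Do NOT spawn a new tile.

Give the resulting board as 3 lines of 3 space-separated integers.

Slide left:
row 0: [0, 8, 64] -> [8, 64, 0]
row 1: [64, 4, 0] -> [64, 4, 0]
row 2: [16, 4, 0] -> [16, 4, 0]

Answer:  8 64  0
64  4  0
16  4  0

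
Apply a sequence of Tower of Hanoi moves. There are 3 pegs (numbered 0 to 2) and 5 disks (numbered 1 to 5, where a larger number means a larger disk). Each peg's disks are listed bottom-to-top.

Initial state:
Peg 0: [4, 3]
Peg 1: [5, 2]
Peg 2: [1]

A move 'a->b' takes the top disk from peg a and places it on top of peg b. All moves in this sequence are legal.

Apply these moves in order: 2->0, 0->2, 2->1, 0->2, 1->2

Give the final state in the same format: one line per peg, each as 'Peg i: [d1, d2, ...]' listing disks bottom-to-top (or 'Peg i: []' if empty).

Answer: Peg 0: [4]
Peg 1: [5, 2]
Peg 2: [3, 1]

Derivation:
After move 1 (2->0):
Peg 0: [4, 3, 1]
Peg 1: [5, 2]
Peg 2: []

After move 2 (0->2):
Peg 0: [4, 3]
Peg 1: [5, 2]
Peg 2: [1]

After move 3 (2->1):
Peg 0: [4, 3]
Peg 1: [5, 2, 1]
Peg 2: []

After move 4 (0->2):
Peg 0: [4]
Peg 1: [5, 2, 1]
Peg 2: [3]

After move 5 (1->2):
Peg 0: [4]
Peg 1: [5, 2]
Peg 2: [3, 1]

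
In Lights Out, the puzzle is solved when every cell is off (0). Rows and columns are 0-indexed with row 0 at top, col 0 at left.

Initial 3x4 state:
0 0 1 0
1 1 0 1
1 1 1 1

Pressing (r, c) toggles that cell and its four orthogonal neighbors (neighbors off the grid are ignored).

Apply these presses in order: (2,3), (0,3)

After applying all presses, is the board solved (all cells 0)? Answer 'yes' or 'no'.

After press 1 at (2,3):
0 0 1 0
1 1 0 0
1 1 0 0

After press 2 at (0,3):
0 0 0 1
1 1 0 1
1 1 0 0

Lights still on: 6

Answer: no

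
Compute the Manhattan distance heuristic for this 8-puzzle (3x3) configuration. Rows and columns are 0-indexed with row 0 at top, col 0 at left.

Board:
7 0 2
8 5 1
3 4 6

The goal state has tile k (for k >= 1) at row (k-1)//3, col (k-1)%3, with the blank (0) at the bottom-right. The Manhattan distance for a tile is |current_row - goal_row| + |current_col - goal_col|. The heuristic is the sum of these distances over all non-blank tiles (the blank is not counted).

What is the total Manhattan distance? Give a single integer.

Tile 7: at (0,0), goal (2,0), distance |0-2|+|0-0| = 2
Tile 2: at (0,2), goal (0,1), distance |0-0|+|2-1| = 1
Tile 8: at (1,0), goal (2,1), distance |1-2|+|0-1| = 2
Tile 5: at (1,1), goal (1,1), distance |1-1|+|1-1| = 0
Tile 1: at (1,2), goal (0,0), distance |1-0|+|2-0| = 3
Tile 3: at (2,0), goal (0,2), distance |2-0|+|0-2| = 4
Tile 4: at (2,1), goal (1,0), distance |2-1|+|1-0| = 2
Tile 6: at (2,2), goal (1,2), distance |2-1|+|2-2| = 1
Sum: 2 + 1 + 2 + 0 + 3 + 4 + 2 + 1 = 15

Answer: 15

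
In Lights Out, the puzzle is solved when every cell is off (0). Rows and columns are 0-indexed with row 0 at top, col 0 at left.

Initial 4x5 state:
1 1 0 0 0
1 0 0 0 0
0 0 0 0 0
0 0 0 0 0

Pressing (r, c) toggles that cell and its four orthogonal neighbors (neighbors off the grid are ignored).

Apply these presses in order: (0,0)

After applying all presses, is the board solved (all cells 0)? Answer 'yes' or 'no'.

Answer: yes

Derivation:
After press 1 at (0,0):
0 0 0 0 0
0 0 0 0 0
0 0 0 0 0
0 0 0 0 0

Lights still on: 0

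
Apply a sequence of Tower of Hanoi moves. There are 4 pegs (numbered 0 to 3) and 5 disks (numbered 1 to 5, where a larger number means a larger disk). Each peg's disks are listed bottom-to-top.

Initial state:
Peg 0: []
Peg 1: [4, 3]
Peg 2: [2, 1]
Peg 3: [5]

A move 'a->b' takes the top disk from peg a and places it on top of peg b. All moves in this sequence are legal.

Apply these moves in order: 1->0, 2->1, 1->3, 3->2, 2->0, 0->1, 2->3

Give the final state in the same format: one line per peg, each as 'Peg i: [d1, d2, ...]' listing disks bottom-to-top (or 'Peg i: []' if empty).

Answer: Peg 0: [3]
Peg 1: [4, 1]
Peg 2: []
Peg 3: [5, 2]

Derivation:
After move 1 (1->0):
Peg 0: [3]
Peg 1: [4]
Peg 2: [2, 1]
Peg 3: [5]

After move 2 (2->1):
Peg 0: [3]
Peg 1: [4, 1]
Peg 2: [2]
Peg 3: [5]

After move 3 (1->3):
Peg 0: [3]
Peg 1: [4]
Peg 2: [2]
Peg 3: [5, 1]

After move 4 (3->2):
Peg 0: [3]
Peg 1: [4]
Peg 2: [2, 1]
Peg 3: [5]

After move 5 (2->0):
Peg 0: [3, 1]
Peg 1: [4]
Peg 2: [2]
Peg 3: [5]

After move 6 (0->1):
Peg 0: [3]
Peg 1: [4, 1]
Peg 2: [2]
Peg 3: [5]

After move 7 (2->3):
Peg 0: [3]
Peg 1: [4, 1]
Peg 2: []
Peg 3: [5, 2]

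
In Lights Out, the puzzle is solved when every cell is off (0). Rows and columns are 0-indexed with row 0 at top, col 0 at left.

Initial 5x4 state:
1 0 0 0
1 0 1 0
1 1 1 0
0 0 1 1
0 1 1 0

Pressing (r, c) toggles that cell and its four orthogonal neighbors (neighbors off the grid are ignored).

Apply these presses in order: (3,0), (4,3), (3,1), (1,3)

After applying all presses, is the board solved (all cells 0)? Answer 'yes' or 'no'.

After press 1 at (3,0):
1 0 0 0
1 0 1 0
0 1 1 0
1 1 1 1
1 1 1 0

After press 2 at (4,3):
1 0 0 0
1 0 1 0
0 1 1 0
1 1 1 0
1 1 0 1

After press 3 at (3,1):
1 0 0 0
1 0 1 0
0 0 1 0
0 0 0 0
1 0 0 1

After press 4 at (1,3):
1 0 0 1
1 0 0 1
0 0 1 1
0 0 0 0
1 0 0 1

Lights still on: 8

Answer: no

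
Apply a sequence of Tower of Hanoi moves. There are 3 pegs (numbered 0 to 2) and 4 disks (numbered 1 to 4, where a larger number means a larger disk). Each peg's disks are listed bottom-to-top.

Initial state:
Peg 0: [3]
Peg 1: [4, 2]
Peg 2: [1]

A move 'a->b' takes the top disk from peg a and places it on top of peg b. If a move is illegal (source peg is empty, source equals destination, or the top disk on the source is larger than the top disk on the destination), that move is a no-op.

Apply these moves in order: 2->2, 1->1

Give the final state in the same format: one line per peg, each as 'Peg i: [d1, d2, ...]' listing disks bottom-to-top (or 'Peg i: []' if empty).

After move 1 (2->2):
Peg 0: [3]
Peg 1: [4, 2]
Peg 2: [1]

After move 2 (1->1):
Peg 0: [3]
Peg 1: [4, 2]
Peg 2: [1]

Answer: Peg 0: [3]
Peg 1: [4, 2]
Peg 2: [1]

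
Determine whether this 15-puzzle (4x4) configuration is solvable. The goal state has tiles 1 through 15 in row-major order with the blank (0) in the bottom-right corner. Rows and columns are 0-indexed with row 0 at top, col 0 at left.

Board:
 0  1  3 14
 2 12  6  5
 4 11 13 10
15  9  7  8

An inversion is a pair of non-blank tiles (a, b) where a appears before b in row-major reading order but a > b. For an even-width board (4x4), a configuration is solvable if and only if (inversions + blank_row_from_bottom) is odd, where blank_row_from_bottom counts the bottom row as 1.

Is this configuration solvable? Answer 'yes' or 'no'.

Answer: yes

Derivation:
Inversions: 39
Blank is in row 0 (0-indexed from top), which is row 4 counting from the bottom (bottom = 1).
39 + 4 = 43, which is odd, so the puzzle is solvable.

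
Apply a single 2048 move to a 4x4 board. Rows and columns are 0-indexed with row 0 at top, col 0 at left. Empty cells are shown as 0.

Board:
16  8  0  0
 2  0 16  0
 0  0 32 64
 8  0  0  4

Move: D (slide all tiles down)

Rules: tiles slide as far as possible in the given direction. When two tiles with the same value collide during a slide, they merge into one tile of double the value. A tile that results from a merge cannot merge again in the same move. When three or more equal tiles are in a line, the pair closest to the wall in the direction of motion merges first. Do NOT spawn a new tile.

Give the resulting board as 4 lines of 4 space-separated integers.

Answer:  0  0  0  0
16  0  0  0
 2  0 16 64
 8  8 32  4

Derivation:
Slide down:
col 0: [16, 2, 0, 8] -> [0, 16, 2, 8]
col 1: [8, 0, 0, 0] -> [0, 0, 0, 8]
col 2: [0, 16, 32, 0] -> [0, 0, 16, 32]
col 3: [0, 0, 64, 4] -> [0, 0, 64, 4]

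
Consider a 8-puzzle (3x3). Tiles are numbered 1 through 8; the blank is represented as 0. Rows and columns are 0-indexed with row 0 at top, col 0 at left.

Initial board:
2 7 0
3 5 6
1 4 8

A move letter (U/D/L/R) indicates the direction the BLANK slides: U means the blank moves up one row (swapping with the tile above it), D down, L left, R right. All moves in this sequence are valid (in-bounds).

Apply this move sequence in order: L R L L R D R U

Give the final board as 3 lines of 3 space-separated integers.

After move 1 (L):
2 0 7
3 5 6
1 4 8

After move 2 (R):
2 7 0
3 5 6
1 4 8

After move 3 (L):
2 0 7
3 5 6
1 4 8

After move 4 (L):
0 2 7
3 5 6
1 4 8

After move 5 (R):
2 0 7
3 5 6
1 4 8

After move 6 (D):
2 5 7
3 0 6
1 4 8

After move 7 (R):
2 5 7
3 6 0
1 4 8

After move 8 (U):
2 5 0
3 6 7
1 4 8

Answer: 2 5 0
3 6 7
1 4 8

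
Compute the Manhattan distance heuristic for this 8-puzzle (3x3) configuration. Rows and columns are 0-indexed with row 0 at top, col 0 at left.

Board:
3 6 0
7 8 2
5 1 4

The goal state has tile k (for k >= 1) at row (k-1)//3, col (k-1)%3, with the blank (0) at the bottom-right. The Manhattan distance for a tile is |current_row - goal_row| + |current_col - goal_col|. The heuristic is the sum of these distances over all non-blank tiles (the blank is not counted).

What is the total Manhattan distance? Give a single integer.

Answer: 16

Derivation:
Tile 3: at (0,0), goal (0,2), distance |0-0|+|0-2| = 2
Tile 6: at (0,1), goal (1,2), distance |0-1|+|1-2| = 2
Tile 7: at (1,0), goal (2,0), distance |1-2|+|0-0| = 1
Tile 8: at (1,1), goal (2,1), distance |1-2|+|1-1| = 1
Tile 2: at (1,2), goal (0,1), distance |1-0|+|2-1| = 2
Tile 5: at (2,0), goal (1,1), distance |2-1|+|0-1| = 2
Tile 1: at (2,1), goal (0,0), distance |2-0|+|1-0| = 3
Tile 4: at (2,2), goal (1,0), distance |2-1|+|2-0| = 3
Sum: 2 + 2 + 1 + 1 + 2 + 2 + 3 + 3 = 16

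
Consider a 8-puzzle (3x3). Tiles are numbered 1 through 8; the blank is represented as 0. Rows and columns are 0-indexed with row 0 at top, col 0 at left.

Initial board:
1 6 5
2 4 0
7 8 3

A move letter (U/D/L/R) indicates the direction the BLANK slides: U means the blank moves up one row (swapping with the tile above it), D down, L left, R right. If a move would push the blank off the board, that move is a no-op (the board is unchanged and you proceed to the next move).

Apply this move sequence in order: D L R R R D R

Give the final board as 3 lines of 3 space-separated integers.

After move 1 (D):
1 6 5
2 4 3
7 8 0

After move 2 (L):
1 6 5
2 4 3
7 0 8

After move 3 (R):
1 6 5
2 4 3
7 8 0

After move 4 (R):
1 6 5
2 4 3
7 8 0

After move 5 (R):
1 6 5
2 4 3
7 8 0

After move 6 (D):
1 6 5
2 4 3
7 8 0

After move 7 (R):
1 6 5
2 4 3
7 8 0

Answer: 1 6 5
2 4 3
7 8 0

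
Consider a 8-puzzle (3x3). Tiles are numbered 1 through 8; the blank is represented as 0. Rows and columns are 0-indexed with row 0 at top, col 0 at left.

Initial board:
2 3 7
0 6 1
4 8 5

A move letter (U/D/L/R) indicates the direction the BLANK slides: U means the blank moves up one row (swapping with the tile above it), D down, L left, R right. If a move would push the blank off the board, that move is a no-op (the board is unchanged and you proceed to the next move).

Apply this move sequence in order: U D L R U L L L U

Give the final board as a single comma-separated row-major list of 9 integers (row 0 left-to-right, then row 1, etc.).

Answer: 0, 2, 7, 6, 3, 1, 4, 8, 5

Derivation:
After move 1 (U):
0 3 7
2 6 1
4 8 5

After move 2 (D):
2 3 7
0 6 1
4 8 5

After move 3 (L):
2 3 7
0 6 1
4 8 5

After move 4 (R):
2 3 7
6 0 1
4 8 5

After move 5 (U):
2 0 7
6 3 1
4 8 5

After move 6 (L):
0 2 7
6 3 1
4 8 5

After move 7 (L):
0 2 7
6 3 1
4 8 5

After move 8 (L):
0 2 7
6 3 1
4 8 5

After move 9 (U):
0 2 7
6 3 1
4 8 5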